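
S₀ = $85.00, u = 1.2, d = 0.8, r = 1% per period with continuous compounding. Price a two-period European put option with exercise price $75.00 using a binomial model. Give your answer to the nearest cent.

Risk-neutral probability p = (e^0.01 − 0.8)/(1.2 − 0.8) = 0.2101/0.4000 = 0.5251
Terminal stock prices: S_uu = 122.4, S_ud = 81.6, S_dd = 54.4
Terminal payoffs (K − S): max(-47.4, 0) = 0, max(-6.6, 0) = 0, max(20.6, 0) = 20.6
Node u (S = 102): V_u = e^(−0.01)·[0.5251·0.0000 + 0.4749·0.0000] = 0.0000
Node d (S = 68): V_d = e^(−0.01)·[0.5251·0.0000 + 0.4749·20.6000] = 9.6851
Node 0 (S = 85): V_0 = e^(−0.01)·[0.5251·0.0000 + 0.4749·9.6851] = 4.5534

$4.55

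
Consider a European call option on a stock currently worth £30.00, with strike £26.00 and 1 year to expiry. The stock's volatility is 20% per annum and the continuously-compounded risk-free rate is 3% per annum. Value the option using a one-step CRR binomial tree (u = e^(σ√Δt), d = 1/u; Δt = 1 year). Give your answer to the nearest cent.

£5.43

CRR parameters: u = e^(σ√Δt) = e^(0.2·√1) = 1.2214, d = 1/u = 0.8187
Per-period rate: rΔt = 0.03·1 = 0.03, so R = e^0.03 = 1.0305
Risk-neutral probability p = (e^0.03 − 0.8187)/(1.2214 − 0.8187) = 0.2117/0.4027 = 0.5258
Terminal stock prices: S_u = 36.64, S_d = 24.56
Terminal payoffs (S − K): max(10.64, 0) = 10.64, max(-1.438, 0) = 0
Node 0 (S = 30): V_0 = e^(−0.03)·[0.5258·10.6421 + 0.4742·0.0000] = 5.4302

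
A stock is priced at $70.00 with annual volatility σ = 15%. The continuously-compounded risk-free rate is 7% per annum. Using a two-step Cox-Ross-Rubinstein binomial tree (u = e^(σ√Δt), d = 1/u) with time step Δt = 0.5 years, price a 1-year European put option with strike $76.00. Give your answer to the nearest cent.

CRR parameters: u = e^(σ√Δt) = e^(0.15·√0.5) = 1.1119, d = 1/u = 0.8994
Per-period rate: rΔt = 0.07·0.5 = 0.035, so R = e^0.035 = 1.0356
Risk-neutral probability p = (e^0.035 − 0.8994)/(1.1119 − 0.8994) = 0.1363/0.2125 = 0.6411
Terminal stock prices: S_uu = 86.54, S_ud = 70, S_dd = 56.62
Terminal payoffs (K − S): max(-10.54, 0) = 0, max(6, 0) = 6, max(19.38, 0) = 19.38
Node u (S = 77.83): V_u = e^(−0.035)·[0.6411·0.0000 + 0.3589·6.0000] = 2.0793
Node d (S = 62.96): V_d = e^(−0.035)·[0.6411·6.0000 + 0.3589·19.3799] = 10.4304
Node 0 (S = 70): V_0 = e^(−0.035)·[0.6411·2.0793 + 0.3589·10.4304] = 4.9019

$4.90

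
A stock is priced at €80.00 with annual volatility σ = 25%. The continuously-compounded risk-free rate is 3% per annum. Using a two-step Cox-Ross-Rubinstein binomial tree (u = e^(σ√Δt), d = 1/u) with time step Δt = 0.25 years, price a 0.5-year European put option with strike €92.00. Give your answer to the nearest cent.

€13.26

CRR parameters: u = e^(σ√Δt) = e^(0.25·√0.25) = 1.1331, d = 1/u = 0.8825
Per-period rate: rΔt = 0.03·0.25 = 0.0075, so R = e^0.0075 = 1.0075
Risk-neutral probability p = (e^0.0075 − 0.8825)/(1.1331 − 0.8825) = 0.1250/0.2507 = 0.4988
Terminal stock prices: S_uu = 102.7, S_ud = 80, S_dd = 62.3
Terminal payoffs (K − S): max(-10.72, 0) = 0, max(12, 0) = 12, max(29.7, 0) = 29.7
Node u (S = 90.65): V_u = e^(−0.0075)·[0.4988·0.0000 + 0.5012·12.0000] = 5.9692
Node d (S = 70.6): V_d = e^(−0.0075)·[0.4988·12.0000 + 0.5012·29.6959] = 20.7128
Node 0 (S = 80): V_0 = e^(−0.0075)·[0.4988·5.9692 + 0.5012·20.7128] = 13.2585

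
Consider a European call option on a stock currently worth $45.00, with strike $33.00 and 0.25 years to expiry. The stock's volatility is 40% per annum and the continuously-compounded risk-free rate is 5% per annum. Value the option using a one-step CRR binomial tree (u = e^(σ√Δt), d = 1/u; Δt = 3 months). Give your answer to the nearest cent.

$12.41

CRR parameters: u = e^(σ√Δt) = e^(0.4·√0.25) = 1.2214, d = 1/u = 0.8187
Per-period rate: rΔt = 0.05·0.25 = 0.0125, so R = e^0.0125 = 1.0126
Risk-neutral probability p = (e^0.0125 − 0.8187)/(1.2214 − 0.8187) = 0.1938/0.4027 = 0.4814
Terminal stock prices: S_u = 54.96, S_d = 36.84
Terminal payoffs (S − K): max(21.96, 0) = 21.96, max(3.843, 0) = 3.843
Node 0 (S = 45): V_0 = e^(−0.0125)·[0.4814·21.9631 + 0.5186·3.8429] = 12.4099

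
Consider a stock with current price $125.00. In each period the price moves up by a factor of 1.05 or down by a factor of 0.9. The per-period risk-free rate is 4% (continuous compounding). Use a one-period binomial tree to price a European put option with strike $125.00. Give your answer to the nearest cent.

Risk-neutral probability p = (e^0.04 − 0.9)/(1.05 − 0.9) = 0.1408/0.1500 = 0.9387
Terminal stock prices: S_u = 131.2, S_d = 112.5
Terminal payoffs (K − S): max(-6.25, 0) = 0, max(12.5, 0) = 12.5
Node 0 (S = 125): V_0 = e^(−0.04)·[0.9387·0.0000 + 0.0613·12.5000] = 0.7357

$0.74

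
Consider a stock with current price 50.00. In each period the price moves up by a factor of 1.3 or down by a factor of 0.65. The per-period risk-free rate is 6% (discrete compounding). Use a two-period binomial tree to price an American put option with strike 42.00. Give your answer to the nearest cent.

3.31

Risk-neutral probability p = (1 + 0.06 − 0.65)/(1.3 − 0.65) = 0.4100/0.6500 = 0.6308
Terminal stock prices: S_uu = 84.5, S_ud = 42.25, S_dd = 21.13
Terminal payoffs (K − S): max(-42.5, 0) = 0, max(-0.25, 0) = 0, max(20.87, 0) = 20.87
Node u (S = 65): continuation = 1/1.06·[0.6308·0.0000 + 0.3692·0.0000] = 0.0000; exercise value = 0.0000 ≤ continuation, so V_u = 0.0000
Node d (S = 32.5): continuation = 1/1.06·[0.6308·0.0000 + 0.3692·20.8750] = 7.2714; exercise value = 9.5000 > continuation, so V_d = 9.5000 (exercise)
Node 0 (S = 50): continuation = 1/1.06·[0.6308·0.0000 + 0.3692·9.5000] = 3.3091; exercise value = 0.0000 ≤ continuation, so V_0 = 3.3091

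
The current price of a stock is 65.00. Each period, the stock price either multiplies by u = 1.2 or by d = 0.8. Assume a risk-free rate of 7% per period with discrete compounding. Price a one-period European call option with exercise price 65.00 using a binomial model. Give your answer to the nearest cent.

Risk-neutral probability p = (1 + 0.07 − 0.8)/(1.2 − 0.8) = 0.2700/0.4000 = 0.6750
Terminal stock prices: S_u = 78, S_d = 52
Terminal payoffs (S − K): max(13, 0) = 13, max(-13, 0) = 0
Node 0 (S = 65): V_0 = 1/1.07·[0.6750·13.0000 + 0.3250·0.0000] = 8.2009

8.20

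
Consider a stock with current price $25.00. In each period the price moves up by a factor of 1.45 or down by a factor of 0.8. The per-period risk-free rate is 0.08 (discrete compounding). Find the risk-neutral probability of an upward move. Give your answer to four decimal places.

p = 0.4308

Risk-neutral probability p = (1 + 0.08 − 0.8)/(1.45 − 0.8) = 0.2800/0.6500 = 0.4308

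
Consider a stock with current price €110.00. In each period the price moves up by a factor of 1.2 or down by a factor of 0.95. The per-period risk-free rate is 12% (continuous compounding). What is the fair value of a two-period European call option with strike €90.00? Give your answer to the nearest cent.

Risk-neutral probability p = (e^0.12 − 0.95)/(1.2 − 0.95) = 0.1775/0.2500 = 0.7100
Terminal stock prices: S_uu = 158.4, S_ud = 125.4, S_dd = 99.27
Terminal payoffs (S − K): max(68.4, 0) = 68.4, max(35.4, 0) = 35.4, max(9.275, 0) = 9.275
Node u (S = 132): V_u = e^(−0.12)·[0.7100·68.4000 + 0.2900·35.4000] = 52.1772
Node d (S = 104.5): V_d = e^(−0.12)·[0.7100·35.4000 + 0.2900·9.2750] = 24.6772
Node 0 (S = 110): V_0 = e^(−0.12)·[0.7100·52.1772 + 0.2900·24.6772] = 39.2035

€39.20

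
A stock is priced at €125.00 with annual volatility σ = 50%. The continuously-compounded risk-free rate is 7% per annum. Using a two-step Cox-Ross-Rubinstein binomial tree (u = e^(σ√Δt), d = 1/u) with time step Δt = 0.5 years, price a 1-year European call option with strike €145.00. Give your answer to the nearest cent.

€21.58

CRR parameters: u = e^(σ√Δt) = e^(0.5·√0.5) = 1.4241, d = 1/u = 0.7022
Per-period rate: rΔt = 0.07·0.5 = 0.035, so R = e^0.035 = 1.0356
Risk-neutral probability p = (e^0.035 − 0.7022)/(1.4241 − 0.7022) = 0.3334/0.7219 = 0.4619
Terminal stock prices: S_uu = 253.5, S_ud = 125, S_dd = 61.63
Terminal payoffs (S − K): max(108.5, 0) = 108.5, max(-20, 0) = 0, max(-83.37, 0) = 0
Node u (S = 178): V_u = e^(−0.035)·[0.4619·108.5144 + 0.5381·0.0000] = 48.3947
Node d (S = 87.77): V_d = e^(−0.035)·[0.4619·0.0000 + 0.5381·0.0000] = 0.0000
Node 0 (S = 125): V_0 = e^(−0.035)·[0.4619·48.3947 + 0.5381·0.0000] = 21.5828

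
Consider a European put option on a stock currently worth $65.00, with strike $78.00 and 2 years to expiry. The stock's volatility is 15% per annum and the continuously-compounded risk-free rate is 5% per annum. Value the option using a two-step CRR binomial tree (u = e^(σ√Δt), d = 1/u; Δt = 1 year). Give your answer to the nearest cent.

$9.11

CRR parameters: u = e^(σ√Δt) = e^(0.15·√1) = 1.1618, d = 1/u = 0.8607
Per-period rate: rΔt = 0.05·1 = 0.05, so R = e^0.05 = 1.0513
Risk-neutral probability p = (e^0.05 − 0.8607)/(1.1618 − 0.8607) = 0.1906/0.3011 = 0.6328
Terminal stock prices: S_uu = 87.74, S_ud = 65, S_dd = 48.15
Terminal payoffs (K − S): max(-9.741, 0) = 0, max(13, 0) = 13, max(29.85, 0) = 29.85
Node u (S = 75.52): V_u = e^(−0.05)·[0.6328·0.0000 + 0.3672·13.0000] = 4.5404
Node d (S = 55.95): V_d = e^(−0.05)·[0.6328·13.0000 + 0.3672·29.8468] = 18.2499
Node 0 (S = 65): V_0 = e^(−0.05)·[0.6328·4.5404 + 0.3672·18.2499] = 9.1071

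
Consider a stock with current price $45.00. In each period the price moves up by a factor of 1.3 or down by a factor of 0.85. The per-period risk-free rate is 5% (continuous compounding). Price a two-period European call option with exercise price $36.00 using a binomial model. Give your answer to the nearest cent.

Risk-neutral probability p = (e^0.05 − 0.85)/(1.3 − 0.85) = 0.2013/0.4500 = 0.4473
Terminal stock prices: S_uu = 76.05, S_ud = 49.73, S_dd = 32.51
Terminal payoffs (S − K): max(40.05, 0) = 40.05, max(13.73, 0) = 13.73, max(-3.488, 0) = 0
Node u (S = 58.5): V_u = e^(−0.05)·[0.4473·40.0500 + 0.5527·13.7250] = 24.2557
Node d (S = 38.25): V_d = e^(−0.05)·[0.4473·13.7250 + 0.5527·0.0000] = 5.8394
Node 0 (S = 45): V_0 = e^(−0.05)·[0.4473·24.2557 + 0.5527·5.8394] = 13.3899

$13.39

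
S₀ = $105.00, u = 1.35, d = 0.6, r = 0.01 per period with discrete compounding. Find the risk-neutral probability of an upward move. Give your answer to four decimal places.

p = 0.5467

Risk-neutral probability p = (1 + 0.01 − 0.6)/(1.35 − 0.6) = 0.4100/0.7500 = 0.5467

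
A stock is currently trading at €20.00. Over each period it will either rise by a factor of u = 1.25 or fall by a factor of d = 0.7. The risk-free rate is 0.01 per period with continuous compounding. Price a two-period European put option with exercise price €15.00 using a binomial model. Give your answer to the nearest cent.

€0.97

Risk-neutral probability p = (e^0.01 − 0.7)/(1.25 − 0.7) = 0.3101/0.5500 = 0.5637
Terminal stock prices: S_uu = 31.25, S_ud = 17.5, S_dd = 9.8
Terminal payoffs (K − S): max(-16.25, 0) = 0, max(-2.5, 0) = 0, max(5.2, 0) = 5.2
Node u (S = 25): V_u = e^(−0.01)·[0.5637·0.0000 + 0.4363·0.0000] = 0.0000
Node d (S = 14): V_d = e^(−0.01)·[0.5637·0.0000 + 0.4363·5.2000] = 2.2460
Node 0 (S = 20): V_0 = e^(−0.01)·[0.5637·0.0000 + 0.4363·2.2460] = 0.9701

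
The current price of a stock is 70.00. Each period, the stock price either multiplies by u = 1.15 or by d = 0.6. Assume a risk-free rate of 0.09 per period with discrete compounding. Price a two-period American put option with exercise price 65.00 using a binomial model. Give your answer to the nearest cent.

3.67

Risk-neutral probability p = (1 + 0.09 − 0.6)/(1.15 − 0.6) = 0.4900/0.5500 = 0.8909
Terminal stock prices: S_uu = 92.57, S_ud = 48.3, S_dd = 25.2
Terminal payoffs (K − S): max(-27.57, 0) = 0, max(16.7, 0) = 16.7, max(39.8, 0) = 39.8
Node u (S = 80.5): continuation = 1/1.09·[0.8909·0.0000 + 0.1091·16.7000] = 1.6714; exercise value = 0.0000 ≤ continuation, so V_u = 1.6714
Node d (S = 42): continuation = 1/1.09·[0.8909·16.7000 + 0.1091·39.8000] = 17.6330; exercise value = 23.0000 > continuation, so V_d = 23.0000 (exercise)
Node 0 (S = 70): continuation = 1/1.09·[0.8909·1.6714 + 0.1091·23.0000] = 3.6680; exercise value = 0.0000 ≤ continuation, so V_0 = 3.6680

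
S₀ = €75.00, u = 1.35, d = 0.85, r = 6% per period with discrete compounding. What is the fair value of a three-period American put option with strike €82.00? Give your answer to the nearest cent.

€11.04

Risk-neutral probability p = (1 + 0.06 − 0.85)/(1.35 − 0.85) = 0.2100/0.5000 = 0.4200
Terminal stock prices: S_uuu = 184.5, S_uud = 116.2, S_udd = 73.15, S_ddd = 46.06
Terminal payoffs (K − S): max(-102.5, 0) = 0, max(-34.18, 0) = 0, max(8.847, 0) = 8.847, max(35.94, 0) = 35.94
Node uu (S = 136.7): continuation = 1/1.06·[0.4200·0.0000 + 0.5800·0.0000] = 0.0000; exercise value = 0.0000 ≤ continuation, so V_uu = 0.0000
Node ud (S = 86.06): continuation = 1/1.06·[0.4200·0.0000 + 0.5800·8.8469] = 4.8407; exercise value = 0.0000 ≤ continuation, so V_ud = 4.8407
Node dd (S = 54.19): continuation = 1/1.06·[0.4200·8.8469 + 0.5800·35.9406] = 23.1710; exercise value = 27.8125 > continuation, so V_dd = 27.8125 (exercise)
Node u (S = 101.2): continuation = 1/1.06·[0.4200·0.0000 + 0.5800·4.8407] = 2.6487; exercise value = 0.0000 ≤ continuation, so V_u = 2.6487
Node d (S = 63.75): continuation = 1/1.06·[0.4200·4.8407 + 0.5800·27.8125] = 17.1362; exercise value = 18.2500 > continuation, so V_d = 18.2500 (exercise)
Node 0 (S = 75): continuation = 1/1.06·[0.4200·2.6487 + 0.5800·18.2500] = 11.0353; exercise value = 7.0000 ≤ continuation, so V_0 = 11.0353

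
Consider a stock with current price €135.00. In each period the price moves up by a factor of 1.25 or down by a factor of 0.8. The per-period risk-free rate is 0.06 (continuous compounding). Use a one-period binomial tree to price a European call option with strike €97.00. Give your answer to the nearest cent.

€43.65

Risk-neutral probability p = (e^0.06 − 0.8)/(1.25 − 0.8) = 0.2618/0.4500 = 0.5819
Terminal stock prices: S_u = 168.8, S_d = 108
Terminal payoffs (S − K): max(71.75, 0) = 71.75, max(11, 0) = 11
Node 0 (S = 135): V_0 = e^(−0.06)·[0.5819·71.7500 + 0.4181·11.0000] = 43.6488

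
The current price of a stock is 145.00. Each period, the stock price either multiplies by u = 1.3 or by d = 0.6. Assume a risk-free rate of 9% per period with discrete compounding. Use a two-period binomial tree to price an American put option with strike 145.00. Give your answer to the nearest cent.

Risk-neutral probability p = (1 + 0.09 − 0.6)/(1.3 − 0.6) = 0.4900/0.7000 = 0.7000
Terminal stock prices: S_uu = 245.1, S_ud = 113.1, S_dd = 52.2
Terminal payoffs (K − S): max(-100.1, 0) = 0, max(31.9, 0) = 31.9, max(92.8, 0) = 92.8
Node u (S = 188.5): continuation = 1/1.09·[0.7000·0.0000 + 0.3000·31.9000] = 8.7798; exercise value = 0.0000 ≤ continuation, so V_u = 8.7798
Node d (S = 87): continuation = 1/1.09·[0.7000·31.9000 + 0.3000·92.8000] = 46.0275; exercise value = 58.0000 > continuation, so V_d = 58.0000 (exercise)
Node 0 (S = 145): continuation = 1/1.09·[0.7000·8.7798 + 0.3000·58.0000] = 21.6017; exercise value = 0.0000 ≤ continuation, so V_0 = 21.6017

21.60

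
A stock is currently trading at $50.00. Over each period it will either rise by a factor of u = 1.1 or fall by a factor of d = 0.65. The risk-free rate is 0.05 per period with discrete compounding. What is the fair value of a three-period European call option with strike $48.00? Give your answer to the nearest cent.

Risk-neutral probability p = (1 + 0.05 − 0.65)/(1.1 − 0.65) = 0.4000/0.4500 = 0.8889
Terminal stock prices: S_uuu = 66.55, S_uud = 39.33, S_udd = 23.24, S_ddd = 13.73
Terminal payoffs (S − K): max(18.55, 0) = 18.55, max(-8.675, 0) = 0, max(-24.76, 0) = 0, max(-34.27, 0) = 0
Node uu (S = 60.5): V_uu = 1/1.05·[0.8889·18.5500 + 0.1111·0.0000] = 15.7037
Node ud (S = 35.75): V_ud = 1/1.05·[0.8889·0.0000 + 0.1111·0.0000] = 0.0000
Node dd (S = 21.13): V_dd = 1/1.05·[0.8889·0.0000 + 0.1111·0.0000] = 0.0000
Node u (S = 55): V_u = 1/1.05·[0.8889·15.7037 + 0.1111·0.0000] = 13.2941
Node d (S = 32.5): V_d = 1/1.05·[0.8889·0.0000 + 0.1111·0.0000] = 0.0000
Node 0 (S = 50): V_0 = 1/1.05·[0.8889·13.2941 + 0.1111·0.0000] = 11.2543

$11.25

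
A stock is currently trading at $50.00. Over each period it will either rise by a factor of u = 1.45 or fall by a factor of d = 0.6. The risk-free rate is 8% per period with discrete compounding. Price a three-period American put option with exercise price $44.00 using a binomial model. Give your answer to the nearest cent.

$7.26

Risk-neutral probability p = (1 + 0.08 − 0.6)/(1.45 − 0.6) = 0.4800/0.8500 = 0.5647
Terminal stock prices: S_uuu = 152.4, S_uud = 63.07, S_udd = 26.1, S_ddd = 10.8
Terminal payoffs (K − S): max(-108.4, 0) = 0, max(-19.07, 0) = 0, max(17.9, 0) = 17.9, max(33.2, 0) = 33.2
Node uu (S = 105.1): continuation = 1/1.08·[0.5647·0.0000 + 0.4353·0.0000] = 0.0000; exercise value = 0.0000 ≤ continuation, so V_uu = 0.0000
Node ud (S = 43.5): continuation = 1/1.08·[0.5647·0.0000 + 0.4353·17.9000] = 7.2146; exercise value = 0.5000 ≤ continuation, so V_ud = 7.2146
Node dd (S = 18): continuation = 1/1.08·[0.5647·17.9000 + 0.4353·33.2000] = 22.7407; exercise value = 26.0000 > continuation, so V_dd = 26.0000 (exercise)
Node u (S = 72.5): continuation = 1/1.08·[0.5647·0.0000 + 0.4353·7.2146] = 2.9078; exercise value = 0.0000 ≤ continuation, so V_u = 2.9078
Node d (S = 30): continuation = 1/1.08·[0.5647·7.2146 + 0.4353·26.0000] = 14.2516; exercise value = 14.0000 ≤ continuation, so V_d = 14.2516
Node 0 (S = 50): continuation = 1/1.08·[0.5647·2.9078 + 0.4353·14.2516] = 7.2646; exercise value = 0.0000 ≤ continuation, so V_0 = 7.2646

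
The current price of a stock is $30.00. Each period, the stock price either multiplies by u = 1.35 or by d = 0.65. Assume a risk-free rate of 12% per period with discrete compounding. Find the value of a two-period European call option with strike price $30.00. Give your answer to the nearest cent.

Risk-neutral probability p = (1 + 0.12 − 0.65)/(1.35 − 0.65) = 0.4700/0.7000 = 0.6714
Terminal stock prices: S_uu = 54.68, S_ud = 26.32, S_dd = 12.68
Terminal payoffs (S − K): max(24.68, 0) = 24.68, max(-3.675, 0) = 0, max(-17.32, 0) = 0
Node u (S = 40.5): V_u = 1/1.12·[0.6714·24.6750 + 0.3286·0.0000] = 14.7924
Node d (S = 19.5): V_d = 1/1.12·[0.6714·0.0000 + 0.3286·0.0000] = 0.0000
Node 0 (S = 30): V_0 = 1/1.12·[0.6714·14.7924 + 0.3286·0.0000] = 8.8679

$8.87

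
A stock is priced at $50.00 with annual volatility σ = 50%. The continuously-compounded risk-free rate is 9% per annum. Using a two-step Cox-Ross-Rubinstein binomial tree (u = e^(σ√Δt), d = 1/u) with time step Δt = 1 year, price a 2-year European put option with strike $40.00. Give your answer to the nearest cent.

CRR parameters: u = e^(σ√Δt) = e^(0.5·√1) = 1.6487, d = 1/u = 0.6065
Per-period rate: rΔt = 0.09·1 = 0.09, so R = e^0.09 = 1.0942
Risk-neutral probability p = (e^0.09 − 0.6065)/(1.6487 − 0.6065) = 0.4876/1.0422 = 0.4679
Terminal stock prices: S_uu = 135.9, S_ud = 50, S_dd = 18.39
Terminal payoffs (K − S): max(-95.91, 0) = 0, max(-10, 0) = 0, max(21.61, 0) = 21.61
Node u (S = 82.44): V_u = e^(−0.09)·[0.4679·0.0000 + 0.5321·0.0000] = 0.0000
Node d (S = 30.33): V_d = e^(−0.09)·[0.4679·0.0000 + 0.5321·21.6060] = 10.5070
Node 0 (S = 50): V_0 = e^(−0.09)·[0.4679·0.0000 + 0.5321·10.5070] = 5.1096

$5.11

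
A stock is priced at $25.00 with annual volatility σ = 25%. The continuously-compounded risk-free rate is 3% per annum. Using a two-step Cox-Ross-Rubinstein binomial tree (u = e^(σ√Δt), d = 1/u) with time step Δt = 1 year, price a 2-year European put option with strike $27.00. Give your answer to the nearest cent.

CRR parameters: u = e^(σ√Δt) = e^(0.25·√1) = 1.2840, d = 1/u = 0.7788
Per-period rate: rΔt = 0.03·1 = 0.03, so R = e^0.03 = 1.0305
Risk-neutral probability p = (e^0.03 − 0.7788)/(1.2840 − 0.7788) = 0.2517/0.5052 = 0.4981
Terminal stock prices: S_uu = 41.22, S_ud = 25, S_dd = 15.16
Terminal payoffs (K − S): max(-14.22, 0) = 0, max(2, 0) = 2, max(11.84, 0) = 11.84
Node u (S = 32.1): V_u = e^(−0.03)·[0.4981·0.0000 + 0.5019·2.0000] = 0.9741
Node d (S = 19.47): V_d = e^(−0.03)·[0.4981·2.0000 + 0.5019·11.8367] = 6.7320
Node 0 (S = 25): V_0 = e^(−0.03)·[0.4981·0.9741 + 0.5019·6.7320] = 3.7498

$3.75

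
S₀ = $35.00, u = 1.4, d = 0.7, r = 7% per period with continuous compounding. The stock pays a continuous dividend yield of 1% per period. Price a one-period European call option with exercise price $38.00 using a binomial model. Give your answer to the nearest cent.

$5.30

Per-period risk-free factor R = e^0.07 = 1.0725; dividend-adjusted growth = e^(0.07−0.01) = 1.0618.
Risk-neutral probability p = (1.0618 − 0.7)/(1.4 − 0.7) = 0.3618/0.7000 = 0.5169
Terminal stock prices: S_u = 49, S_d = 24.5
Terminal payoffs (S − K): max(11, 0) = 11, max(-13.5, 0) = 0
Node 0 (S = 35): V_0 = e^(−0.07)·[0.5169·11.0000 + 0.4831·0.0000] = 5.3016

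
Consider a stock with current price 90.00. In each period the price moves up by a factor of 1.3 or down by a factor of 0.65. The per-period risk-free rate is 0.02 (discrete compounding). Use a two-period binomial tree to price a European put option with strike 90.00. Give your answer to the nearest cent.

15.85

Risk-neutral probability p = (1 + 0.02 − 0.65)/(1.3 − 0.65) = 0.3700/0.6500 = 0.5692
Terminal stock prices: S_uu = 152.1, S_ud = 76.05, S_dd = 38.03
Terminal payoffs (K − S): max(-62.1, 0) = 0, max(13.95, 0) = 13.95, max(51.97, 0) = 51.97
Node u (S = 117): V_u = 1/1.02·[0.5692·0.0000 + 0.4308·13.9500] = 5.8914
Node d (S = 58.5): V_d = 1/1.02·[0.5692·13.9500 + 0.4308·51.9750] = 29.7353
Node 0 (S = 90): V_0 = 1/1.02·[0.5692·5.8914 + 0.4308·29.7353] = 15.8457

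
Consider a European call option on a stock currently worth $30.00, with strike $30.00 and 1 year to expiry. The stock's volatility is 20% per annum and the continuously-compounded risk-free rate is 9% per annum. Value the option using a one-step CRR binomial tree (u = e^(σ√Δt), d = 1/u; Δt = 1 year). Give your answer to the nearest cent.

$4.15

CRR parameters: u = e^(σ√Δt) = e^(0.2·√1) = 1.2214, d = 1/u = 0.8187
Per-period rate: rΔt = 0.09·1 = 0.09, so R = e^0.09 = 1.0942
Risk-neutral probability p = (e^0.09 − 0.8187)/(1.2214 − 0.8187) = 0.2754/0.4027 = 0.6840
Terminal stock prices: S_u = 36.64, S_d = 24.56
Terminal payoffs (S − K): max(6.642, 0) = 6.642, max(-5.438, 0) = 0
Node 0 (S = 30): V_0 = e^(−0.09)·[0.6840·6.6421 + 0.3160·0.0000] = 4.1524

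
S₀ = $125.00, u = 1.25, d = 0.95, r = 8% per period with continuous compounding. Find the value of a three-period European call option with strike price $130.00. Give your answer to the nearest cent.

Risk-neutral probability p = (e^0.08 − 0.95)/(1.25 − 0.95) = 0.1333/0.3000 = 0.4443
Terminal stock prices: S_uuu = 244.1, S_uud = 185.5, S_udd = 141, S_ddd = 107.2
Terminal payoffs (S − K): max(114.1, 0) = 114.1, max(55.55, 0) = 55.55, max(11.02, 0) = 11.02, max(-22.83, 0) = 0
Node uu (S = 195.3): V_uu = e^(−0.08)·[0.4443·114.1406 + 0.5557·55.5469] = 75.3074
Node ud (S = 148.4): V_ud = e^(−0.08)·[0.4443·55.5469 + 0.5557·11.0156] = 28.4324
Node dd (S = 112.8): V_dd = e^(−0.08)·[0.4443·11.0156 + 0.5557·0.0000] = 4.5179
Node u (S = 156.2): V_u = e^(−0.08)·[0.4443·75.3074 + 0.5557·28.4324] = 45.4713
Node d (S = 118.8): V_d = e^(−0.08)·[0.4443·28.4324 + 0.5557·4.5179] = 13.9786
Node 0 (S = 125): V_0 = e^(−0.08)·[0.4443·45.4713 + 0.5557·13.9786] = 25.8200

$25.82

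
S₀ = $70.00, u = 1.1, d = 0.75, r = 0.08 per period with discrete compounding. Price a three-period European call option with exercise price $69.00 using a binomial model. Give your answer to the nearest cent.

Risk-neutral probability p = (1 + 0.08 − 0.75)/(1.1 − 0.75) = 0.3300/0.3500 = 0.9429
Terminal stock prices: S_uuu = 93.17, S_uud = 63.53, S_udd = 43.31, S_ddd = 29.53
Terminal payoffs (S − K): max(24.17, 0) = 24.17, max(-5.475, 0) = 0, max(-25.69, 0) = 0, max(-39.47, 0) = 0
Node uu (S = 84.7): V_uu = 1/1.08·[0.9429·24.1700 + 0.0571·0.0000] = 21.1008
Node ud (S = 57.75): V_ud = 1/1.08·[0.9429·0.0000 + 0.0571·0.0000] = 0.0000
Node dd (S = 39.38): V_dd = 1/1.08·[0.9429·0.0000 + 0.0571·0.0000] = 0.0000
Node u (S = 77): V_u = 1/1.08·[0.9429·21.1008 + 0.0571·0.0000] = 18.4213
Node d (S = 52.5): V_d = 1/1.08·[0.9429·0.0000 + 0.0571·0.0000] = 0.0000
Node 0 (S = 70): V_0 = 1/1.08·[0.9429·18.4213 + 0.0571·0.0000] = 16.0821

$16.08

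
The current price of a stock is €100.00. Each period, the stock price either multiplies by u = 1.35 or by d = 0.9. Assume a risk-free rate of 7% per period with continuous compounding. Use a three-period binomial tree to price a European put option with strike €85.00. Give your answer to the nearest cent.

€2.30

Risk-neutral probability p = (e^0.07 − 0.9)/(1.35 − 0.9) = 0.1725/0.4500 = 0.3834
Terminal stock prices: S_uuu = 246, S_uud = 164, S_udd = 109.4, S_ddd = 72.9
Terminal payoffs (K − S): max(-161, 0) = 0, max(-79.03, 0) = 0, max(-24.35, 0) = 0, max(12.1, 0) = 12.1
Node uu (S = 182.3): V_uu = e^(−0.07)·[0.3834·0.0000 + 0.6166·0.0000] = 0.0000
Node ud (S = 121.5): V_ud = e^(−0.07)·[0.3834·0.0000 + 0.6166·0.0000] = 0.0000
Node dd (S = 81): V_dd = e^(−0.07)·[0.3834·0.0000 + 0.6166·12.1000] = 6.9570
Node u (S = 135): V_u = e^(−0.07)·[0.3834·0.0000 + 0.6166·0.0000] = 0.0000
Node d (S = 90): V_d = e^(−0.07)·[0.3834·0.0000 + 0.6166·6.9570] = 4.0000
Node 0 (S = 100): V_0 = e^(−0.07)·[0.3834·0.0000 + 0.6166·4.0000] = 2.2998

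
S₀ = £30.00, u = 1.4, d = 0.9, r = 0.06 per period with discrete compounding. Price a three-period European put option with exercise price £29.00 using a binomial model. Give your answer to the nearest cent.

£1.88

Risk-neutral probability p = (1 + 0.06 − 0.9)/(1.4 − 0.9) = 0.1600/0.5000 = 0.3200
Terminal stock prices: S_uuu = 82.32, S_uud = 52.92, S_udd = 34.02, S_ddd = 21.87
Terminal payoffs (K − S): max(-53.32, 0) = 0, max(-23.92, 0) = 0, max(-5.02, 0) = 0, max(7.13, 0) = 7.13
Node uu (S = 58.8): V_uu = 1/1.06·[0.3200·0.0000 + 0.6800·0.0000] = 0.0000
Node ud (S = 37.8): V_ud = 1/1.06·[0.3200·0.0000 + 0.6800·0.0000] = 0.0000
Node dd (S = 24.3): V_dd = 1/1.06·[0.3200·0.0000 + 0.6800·7.1300] = 4.5740
Node u (S = 42): V_u = 1/1.06·[0.3200·0.0000 + 0.6800·0.0000] = 0.0000
Node d (S = 27): V_d = 1/1.06·[0.3200·0.0000 + 0.6800·4.5740] = 2.9342
Node 0 (S = 30): V_0 = 1/1.06·[0.3200·0.0000 + 0.6800·2.9342] = 1.8823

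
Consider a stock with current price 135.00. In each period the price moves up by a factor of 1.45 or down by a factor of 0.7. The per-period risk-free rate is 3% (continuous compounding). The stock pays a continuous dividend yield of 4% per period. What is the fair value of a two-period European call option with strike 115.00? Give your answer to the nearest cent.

33.62

Per-period risk-free factor R = e^0.03 = 1.0305; dividend-adjusted growth = e^(0.03−0.04) = 0.9900.
Risk-neutral probability p = (0.9900 − 0.7)/(1.45 − 0.7) = 0.2900/0.7500 = 0.3867
Terminal stock prices: S_uu = 283.8, S_ud = 137, S_dd = 66.15
Terminal payoffs (S − K): max(168.8, 0) = 168.8, max(22.02, 0) = 22.02, max(-48.85, 0) = 0
Node u (S = 195.8): V_u = e^(−0.03)·[0.3867·168.8375 + 0.6133·22.0250] = 76.4733
Node d (S = 94.5): V_d = e^(−0.03)·[0.3867·22.0250 + 0.6133·0.0000] = 8.2661
Node 0 (S = 135): V_0 = e^(−0.03)·[0.3867·76.4733 + 0.6133·8.2661] = 33.6202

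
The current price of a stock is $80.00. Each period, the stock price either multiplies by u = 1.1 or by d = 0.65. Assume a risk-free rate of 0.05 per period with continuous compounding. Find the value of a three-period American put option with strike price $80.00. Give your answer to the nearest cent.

$6.14

Risk-neutral probability p = (e^0.05 − 0.65)/(1.1 − 0.65) = 0.4013/0.4500 = 0.8917
Terminal stock prices: S_uuu = 106.5, S_uud = 62.92, S_udd = 37.18, S_ddd = 21.97
Terminal payoffs (K − S): max(-26.48, 0) = 0, max(17.08, 0) = 17.08, max(42.82, 0) = 42.82, max(58.03, 0) = 58.03
Node uu (S = 96.8): continuation = e^(−0.05)·[0.8917·0.0000 + 0.1083·17.0800] = 1.7593; exercise value = 0.0000 ≤ continuation, so V_uu = 1.7593
Node ud (S = 57.2): continuation = e^(−0.05)·[0.8917·17.0800 + 0.1083·42.8200] = 18.8984; exercise value = 22.8000 > continuation, so V_ud = 22.8000 (exercise)
Node dd (S = 33.8): continuation = e^(−0.05)·[0.8917·42.8200 + 0.1083·58.0300] = 42.2984; exercise value = 46.2000 > continuation, so V_dd = 46.2000 (exercise)
Node u (S = 88): continuation = e^(−0.05)·[0.8917·1.7593 + 0.1083·22.8000] = 3.8408; exercise value = 0.0000 ≤ continuation, so V_u = 3.8408
Node d (S = 52): continuation = e^(−0.05)·[0.8917·22.8000 + 0.1083·46.2000] = 24.0984; exercise value = 28.0000 > continuation, so V_d = 28.0000 (exercise)
Node 0 (S = 80): continuation = e^(−0.05)·[0.8917·3.8408 + 0.1083·28.0000] = 6.1420; exercise value = 0.0000 ≤ continuation, so V_0 = 6.1420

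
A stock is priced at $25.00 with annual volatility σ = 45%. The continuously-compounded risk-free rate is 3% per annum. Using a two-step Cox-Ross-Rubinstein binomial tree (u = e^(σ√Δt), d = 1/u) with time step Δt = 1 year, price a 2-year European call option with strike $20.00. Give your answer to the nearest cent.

$9.26

CRR parameters: u = e^(σ√Δt) = e^(0.45·√1) = 1.5683, d = 1/u = 0.6376
Per-period rate: rΔt = 0.03·1 = 0.03, so R = e^0.03 = 1.0305
Risk-neutral probability p = (e^0.03 − 0.6376)/(1.5683 − 0.6376) = 0.3928/0.9307 = 0.4221
Terminal stock prices: S_uu = 61.49, S_ud = 25, S_dd = 10.16
Terminal payoffs (S − K): max(41.49, 0) = 41.49, max(5, 0) = 5, max(-9.836, 0) = 0
Node u (S = 39.21): V_u = e^(−0.03)·[0.4221·41.4901 + 0.5779·5.0000] = 19.7989
Node d (S = 15.94): V_d = e^(−0.03)·[0.4221·5.0000 + 0.5779·0.0000] = 2.0480
Node 0 (S = 25): V_0 = e^(−0.03)·[0.4221·19.7989 + 0.5779·2.0480] = 9.2584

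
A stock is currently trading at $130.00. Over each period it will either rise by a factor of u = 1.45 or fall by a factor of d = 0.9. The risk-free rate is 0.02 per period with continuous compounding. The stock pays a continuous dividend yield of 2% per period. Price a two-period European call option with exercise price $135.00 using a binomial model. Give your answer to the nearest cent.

$14.30

Per-period risk-free factor R = e^0.02 = 1.0202; dividend-adjusted growth = e^(0.02−0.02) = 1.0000.
Risk-neutral probability p = (1.0000 − 0.9)/(1.45 − 0.9) = 0.1000/0.5500 = 0.1818
Terminal stock prices: S_uu = 273.3, S_ud = 169.7, S_dd = 105.3
Terminal payoffs (S − K): max(138.3, 0) = 138.3, max(34.65, 0) = 34.65, max(-29.7, 0) = 0
Node u (S = 188.5): V_u = e^(−0.02)·[0.1818·138.3250 + 0.8182·34.6500] = 52.4406
Node d (S = 117): V_d = e^(−0.02)·[0.1818·34.6500 + 0.8182·0.0000] = 6.1753
Node 0 (S = 130): V_0 = e^(−0.02)·[0.1818·52.4406 + 0.8182·6.1753] = 14.2983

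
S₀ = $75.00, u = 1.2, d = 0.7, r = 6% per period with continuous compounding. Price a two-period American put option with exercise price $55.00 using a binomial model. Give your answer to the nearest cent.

Risk-neutral probability p = (e^0.06 − 0.7)/(1.2 − 0.7) = 0.3618/0.5000 = 0.7237
Terminal stock prices: S_uu = 108, S_ud = 63, S_dd = 36.75
Terminal payoffs (K − S): max(-53, 0) = 0, max(-8, 0) = 0, max(18.25, 0) = 18.25
Node u (S = 90): continuation = e^(−0.06)·[0.7237·0.0000 + 0.2763·0.0000] = 0.0000; exercise value = 0.0000 ≤ continuation, so V_u = 0.0000
Node d (S = 52.5): continuation = e^(−0.06)·[0.7237·0.0000 + 0.2763·18.2500] = 4.7493; exercise value = 2.5000 ≤ continuation, so V_d = 4.7493
Node 0 (S = 75): continuation = e^(−0.06)·[0.7237·0.0000 + 0.2763·4.7493] = 1.2359; exercise value = 0.0000 ≤ continuation, so V_0 = 1.2359

$1.24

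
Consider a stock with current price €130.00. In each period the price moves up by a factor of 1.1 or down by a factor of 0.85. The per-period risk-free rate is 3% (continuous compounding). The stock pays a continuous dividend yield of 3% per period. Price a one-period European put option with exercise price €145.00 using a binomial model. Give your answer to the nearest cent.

Per-period risk-free factor R = e^0.03 = 1.0305; dividend-adjusted growth = e^(0.03−0.03) = 1.0000.
Risk-neutral probability p = (1.0000 − 0.85)/(1.1 − 0.85) = 0.1500/0.2500 = 0.6000
Terminal stock prices: S_u = 143, S_d = 110.5
Terminal payoffs (K − S): max(2, 0) = 2, max(34.5, 0) = 34.5
Node 0 (S = 130): V_0 = e^(−0.03)·[0.6000·2.0000 + 0.4000·34.5000] = 14.5567

€14.56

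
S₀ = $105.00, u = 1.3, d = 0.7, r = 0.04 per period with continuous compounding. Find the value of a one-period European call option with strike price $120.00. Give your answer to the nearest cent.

Risk-neutral probability p = (e^0.04 − 0.7)/(1.3 − 0.7) = 0.3408/0.6000 = 0.5680
Terminal stock prices: S_u = 136.5, S_d = 73.5
Terminal payoffs (S − K): max(16.5, 0) = 16.5, max(-46.5, 0) = 0
Node 0 (S = 105): V_0 = e^(−0.04)·[0.5680·16.5000 + 0.4320·0.0000] = 9.0048

$9.00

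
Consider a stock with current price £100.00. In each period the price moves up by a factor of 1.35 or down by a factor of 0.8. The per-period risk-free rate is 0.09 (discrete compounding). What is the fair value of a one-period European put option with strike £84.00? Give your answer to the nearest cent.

£1.73

Risk-neutral probability p = (1 + 0.09 − 0.8)/(1.35 − 0.8) = 0.2900/0.5500 = 0.5273
Terminal stock prices: S_u = 135, S_d = 80
Terminal payoffs (K − S): max(-51, 0) = 0, max(4, 0) = 4
Node 0 (S = 100): V_0 = 1/1.09·[0.5273·0.0000 + 0.4727·4.0000] = 1.7348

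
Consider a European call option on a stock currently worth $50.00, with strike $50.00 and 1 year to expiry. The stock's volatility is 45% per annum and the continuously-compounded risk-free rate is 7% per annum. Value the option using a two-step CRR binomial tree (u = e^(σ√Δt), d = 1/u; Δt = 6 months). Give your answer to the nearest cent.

CRR parameters: u = e^(σ√Δt) = e^(0.45·√0.5) = 1.3746, d = 1/u = 0.7275
Per-period rate: rΔt = 0.07·0.5 = 0.035, so R = e^0.035 = 1.0356
Risk-neutral probability p = (e^0.035 − 0.7275)/(1.3746 − 0.7275) = 0.3082/0.6472 = 0.4762
Terminal stock prices: S_uu = 94.48, S_ud = 50, S_dd = 26.46
Terminal payoffs (S − K): max(44.48, 0) = 44.48, max(0, 0) = 0, max(-23.54, 0) = 0
Node u (S = 68.73): V_u = e^(−0.035)·[0.4762·44.4829 + 0.5238·0.0000] = 20.4522
Node d (S = 36.37): V_d = e^(−0.035)·[0.4762·0.0000 + 0.5238·0.0000] = 0.0000
Node 0 (S = 50): V_0 = e^(−0.035)·[0.4762·20.4522 + 0.5238·0.0000] = 9.4034

$9.40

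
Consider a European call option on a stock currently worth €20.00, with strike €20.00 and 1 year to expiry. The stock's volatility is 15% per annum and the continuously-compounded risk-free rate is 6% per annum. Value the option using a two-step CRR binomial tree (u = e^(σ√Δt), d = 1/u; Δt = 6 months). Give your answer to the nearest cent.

€1.69

CRR parameters: u = e^(σ√Δt) = e^(0.15·√0.5) = 1.1119, d = 1/u = 0.8994
Per-period rate: rΔt = 0.06·0.5 = 0.03, so R = e^0.03 = 1.0305
Risk-neutral probability p = (e^0.03 − 0.8994)/(1.1119 − 0.8994) = 0.1311/0.2125 = 0.6168
Terminal stock prices: S_uu = 24.73, S_ud = 20, S_dd = 16.18
Terminal payoffs (S − K): max(4.726, 0) = 4.726, max(0, 0) = 0, max(-3.823, 0) = 0
Node u (S = 22.24): V_u = e^(−0.03)·[0.6168·4.7262 + 0.3832·0.0000] = 2.8290
Node d (S = 17.99): V_d = e^(−0.03)·[0.6168·0.0000 + 0.3832·0.0000] = 0.0000
Node 0 (S = 20): V_0 = e^(−0.03)·[0.6168·2.8290 + 0.3832·0.0000] = 1.6934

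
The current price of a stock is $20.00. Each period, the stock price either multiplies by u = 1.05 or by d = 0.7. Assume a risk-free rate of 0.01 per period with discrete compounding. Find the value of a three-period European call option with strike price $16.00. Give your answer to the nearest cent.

Risk-neutral probability p = (1 + 0.01 − 0.7)/(1.05 − 0.7) = 0.3100/0.3500 = 0.8857
Terminal stock prices: S_uuu = 23.15, S_uud = 15.43, S_udd = 10.29, S_ddd = 6.86
Terminal payoffs (S − K): max(7.153, 0) = 7.153, max(-0.565, 0) = 0, max(-5.71, 0) = 0, max(-9.14, 0) = 0
Node uu (S = 22.05): V_uu = 1/1.01·[0.8857·7.1525 + 0.1143·0.0000] = 6.2723
Node ud (S = 14.7): V_ud = 1/1.01·[0.8857·0.0000 + 0.1143·0.0000] = 0.0000
Node dd (S = 9.8): V_dd = 1/1.01·[0.8857·0.0000 + 0.1143·0.0000] = 0.0000
Node u (S = 21): V_u = 1/1.01·[0.8857·6.2723 + 0.1143·0.0000] = 5.5005
Node d (S = 14): V_d = 1/1.01·[0.8857·0.0000 + 0.1143·0.0000] = 0.0000
Node 0 (S = 20): V_0 = 1/1.01·[0.8857·5.5005 + 0.1143·0.0000] = 4.8236

$4.82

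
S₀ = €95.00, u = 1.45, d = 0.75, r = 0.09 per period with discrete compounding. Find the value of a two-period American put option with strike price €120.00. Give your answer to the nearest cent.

Risk-neutral probability p = (1 + 0.09 − 0.75)/(1.45 − 0.75) = 0.3400/0.7000 = 0.4857
Terminal stock prices: S_uu = 199.7, S_ud = 103.3, S_dd = 53.44
Terminal payoffs (K − S): max(-79.74, 0) = 0, max(16.69, 0) = 16.69, max(66.56, 0) = 66.56
Node u (S = 137.8): continuation = 1/1.09·[0.4857·0.0000 + 0.5143·16.6875] = 7.8735; exercise value = 0.0000 ≤ continuation, so V_u = 7.8735
Node d (S = 71.25): continuation = 1/1.09·[0.4857·16.6875 + 0.5143·66.5625] = 38.8417; exercise value = 48.7500 > continuation, so V_d = 48.7500 (exercise)
Node 0 (S = 95): continuation = 1/1.09·[0.4857·7.8735 + 0.5143·48.7500] = 26.5098; exercise value = 25.0000 ≤ continuation, so V_0 = 26.5098

€26.51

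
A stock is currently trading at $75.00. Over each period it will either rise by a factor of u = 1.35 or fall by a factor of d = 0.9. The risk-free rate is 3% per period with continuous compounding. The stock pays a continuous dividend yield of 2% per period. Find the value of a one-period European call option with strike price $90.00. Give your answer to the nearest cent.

$2.67

Per-period risk-free factor R = e^0.03 = 1.0305; dividend-adjusted growth = e^(0.03−0.02) = 1.0101.
Risk-neutral probability p = (1.0101 − 0.9)/(1.35 − 0.9) = 0.1101/0.4500 = 0.2446
Terminal stock prices: S_u = 101.2, S_d = 67.5
Terminal payoffs (S − K): max(11.25, 0) = 11.25, max(-22.5, 0) = 0
Node 0 (S = 75): V_0 = e^(−0.03)·[0.2446·11.2500 + 0.7554·0.0000] = 2.6699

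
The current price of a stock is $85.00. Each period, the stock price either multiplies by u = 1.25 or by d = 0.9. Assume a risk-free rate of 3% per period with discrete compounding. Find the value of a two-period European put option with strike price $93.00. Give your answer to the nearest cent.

Risk-neutral probability p = (1 + 0.03 − 0.9)/(1.25 − 0.9) = 0.1300/0.3500 = 0.3714
Terminal stock prices: S_uu = 132.8, S_ud = 95.62, S_dd = 68.85
Terminal payoffs (K − S): max(-39.81, 0) = 0, max(-2.625, 0) = 0, max(24.15, 0) = 24.15
Node u (S = 106.2): V_u = 1/1.03·[0.3714·0.0000 + 0.6286·0.0000] = 0.0000
Node d (S = 76.5): V_d = 1/1.03·[0.3714·0.0000 + 0.6286·24.1500] = 14.7379
Node 0 (S = 85): V_0 = 1/1.03·[0.3714·0.0000 + 0.6286·14.7379] = 8.9940

$8.99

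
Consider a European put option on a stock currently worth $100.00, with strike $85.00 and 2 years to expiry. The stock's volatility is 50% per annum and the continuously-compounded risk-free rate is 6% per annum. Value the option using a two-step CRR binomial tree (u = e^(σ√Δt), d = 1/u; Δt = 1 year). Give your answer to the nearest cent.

$13.56

CRR parameters: u = e^(σ√Δt) = e^(0.5·√1) = 1.6487, d = 1/u = 0.6065
Per-period rate: rΔt = 0.06·1 = 0.06, so R = e^0.06 = 1.0618
Risk-neutral probability p = (e^0.06 − 0.6065)/(1.6487 − 0.6065) = 0.4553/1.0422 = 0.4369
Terminal stock prices: S_uu = 271.8, S_ud = 100, S_dd = 36.79
Terminal payoffs (K − S): max(-186.8, 0) = 0, max(-15, 0) = 0, max(48.21, 0) = 48.21
Node u (S = 164.9): V_u = e^(−0.06)·[0.4369·0.0000 + 0.5631·0.0000] = 0.0000
Node d (S = 60.65): V_d = e^(−0.06)·[0.4369·0.0000 + 0.5631·48.2121] = 25.5684
Node 0 (S = 100): V_0 = e^(−0.06)·[0.4369·0.0000 + 0.5631·25.5684] = 13.5597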